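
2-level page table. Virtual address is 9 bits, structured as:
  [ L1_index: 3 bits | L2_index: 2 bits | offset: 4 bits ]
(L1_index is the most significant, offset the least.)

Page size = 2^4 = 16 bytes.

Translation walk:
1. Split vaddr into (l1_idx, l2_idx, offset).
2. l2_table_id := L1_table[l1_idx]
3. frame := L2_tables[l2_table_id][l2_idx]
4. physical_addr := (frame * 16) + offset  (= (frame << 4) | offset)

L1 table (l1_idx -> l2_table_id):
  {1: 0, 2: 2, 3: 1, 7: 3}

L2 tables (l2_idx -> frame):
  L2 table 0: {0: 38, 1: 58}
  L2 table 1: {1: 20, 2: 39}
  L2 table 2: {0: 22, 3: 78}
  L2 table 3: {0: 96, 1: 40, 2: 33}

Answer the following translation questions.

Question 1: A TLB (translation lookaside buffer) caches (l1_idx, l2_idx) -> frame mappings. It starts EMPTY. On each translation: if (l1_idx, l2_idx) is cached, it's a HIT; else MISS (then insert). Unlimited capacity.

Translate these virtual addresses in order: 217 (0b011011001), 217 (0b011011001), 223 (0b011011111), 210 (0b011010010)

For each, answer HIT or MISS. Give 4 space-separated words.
Answer: MISS HIT HIT HIT

Derivation:
vaddr=217: (3,1) not in TLB -> MISS, insert
vaddr=217: (3,1) in TLB -> HIT
vaddr=223: (3,1) in TLB -> HIT
vaddr=210: (3,1) in TLB -> HIT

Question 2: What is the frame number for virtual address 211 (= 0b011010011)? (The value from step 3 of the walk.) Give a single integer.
Answer: 20

Derivation:
vaddr = 211: l1_idx=3, l2_idx=1
L1[3] = 1; L2[1][1] = 20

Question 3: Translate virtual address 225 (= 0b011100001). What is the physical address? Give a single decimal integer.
vaddr = 225 = 0b011100001
Split: l1_idx=3, l2_idx=2, offset=1
L1[3] = 1
L2[1][2] = 39
paddr = 39 * 16 + 1 = 625

Answer: 625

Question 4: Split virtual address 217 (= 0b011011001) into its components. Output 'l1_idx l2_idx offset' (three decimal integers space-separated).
Answer: 3 1 9

Derivation:
vaddr = 217 = 0b011011001
  top 3 bits -> l1_idx = 3
  next 2 bits -> l2_idx = 1
  bottom 4 bits -> offset = 9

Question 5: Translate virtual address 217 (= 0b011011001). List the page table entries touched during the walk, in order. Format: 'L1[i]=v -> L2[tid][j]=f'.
Answer: L1[3]=1 -> L2[1][1]=20

Derivation:
vaddr = 217 = 0b011011001
Split: l1_idx=3, l2_idx=1, offset=9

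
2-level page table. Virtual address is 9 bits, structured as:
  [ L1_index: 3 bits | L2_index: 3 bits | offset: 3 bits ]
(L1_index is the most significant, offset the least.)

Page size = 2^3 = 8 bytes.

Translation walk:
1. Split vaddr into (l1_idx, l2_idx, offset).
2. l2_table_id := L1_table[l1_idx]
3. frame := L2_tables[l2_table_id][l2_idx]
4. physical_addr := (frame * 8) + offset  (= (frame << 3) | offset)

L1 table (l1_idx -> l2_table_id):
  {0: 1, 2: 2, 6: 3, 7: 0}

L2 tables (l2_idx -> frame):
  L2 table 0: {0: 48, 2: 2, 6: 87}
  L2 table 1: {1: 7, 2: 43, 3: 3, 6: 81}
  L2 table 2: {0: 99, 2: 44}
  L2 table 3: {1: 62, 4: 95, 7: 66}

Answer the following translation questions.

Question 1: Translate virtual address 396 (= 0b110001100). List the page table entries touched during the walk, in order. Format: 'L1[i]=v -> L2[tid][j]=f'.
Answer: L1[6]=3 -> L2[3][1]=62

Derivation:
vaddr = 396 = 0b110001100
Split: l1_idx=6, l2_idx=1, offset=4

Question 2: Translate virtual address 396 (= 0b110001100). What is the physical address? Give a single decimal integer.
vaddr = 396 = 0b110001100
Split: l1_idx=6, l2_idx=1, offset=4
L1[6] = 3
L2[3][1] = 62
paddr = 62 * 8 + 4 = 500

Answer: 500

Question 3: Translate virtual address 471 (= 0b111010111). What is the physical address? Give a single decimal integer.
vaddr = 471 = 0b111010111
Split: l1_idx=7, l2_idx=2, offset=7
L1[7] = 0
L2[0][2] = 2
paddr = 2 * 8 + 7 = 23

Answer: 23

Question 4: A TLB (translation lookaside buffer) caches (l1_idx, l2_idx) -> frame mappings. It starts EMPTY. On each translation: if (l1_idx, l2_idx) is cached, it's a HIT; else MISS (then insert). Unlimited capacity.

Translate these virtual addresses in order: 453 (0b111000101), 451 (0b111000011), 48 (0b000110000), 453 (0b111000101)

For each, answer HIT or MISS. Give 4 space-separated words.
vaddr=453: (7,0) not in TLB -> MISS, insert
vaddr=451: (7,0) in TLB -> HIT
vaddr=48: (0,6) not in TLB -> MISS, insert
vaddr=453: (7,0) in TLB -> HIT

Answer: MISS HIT MISS HIT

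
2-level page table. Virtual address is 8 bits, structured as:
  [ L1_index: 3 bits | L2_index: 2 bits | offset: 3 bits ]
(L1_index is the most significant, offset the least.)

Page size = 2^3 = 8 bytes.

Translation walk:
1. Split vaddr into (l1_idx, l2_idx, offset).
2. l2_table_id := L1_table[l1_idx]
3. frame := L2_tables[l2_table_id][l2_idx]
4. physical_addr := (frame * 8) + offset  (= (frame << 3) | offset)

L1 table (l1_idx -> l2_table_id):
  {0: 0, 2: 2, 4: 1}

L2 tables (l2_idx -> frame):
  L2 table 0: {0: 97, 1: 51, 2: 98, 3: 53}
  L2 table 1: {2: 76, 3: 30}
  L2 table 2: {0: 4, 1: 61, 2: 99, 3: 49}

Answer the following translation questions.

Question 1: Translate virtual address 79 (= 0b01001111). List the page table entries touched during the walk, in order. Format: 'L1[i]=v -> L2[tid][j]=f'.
Answer: L1[2]=2 -> L2[2][1]=61

Derivation:
vaddr = 79 = 0b01001111
Split: l1_idx=2, l2_idx=1, offset=7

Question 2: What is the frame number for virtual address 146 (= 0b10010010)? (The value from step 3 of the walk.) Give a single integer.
vaddr = 146: l1_idx=4, l2_idx=2
L1[4] = 1; L2[1][2] = 76

Answer: 76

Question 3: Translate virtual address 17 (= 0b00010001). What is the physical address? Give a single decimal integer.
Answer: 785

Derivation:
vaddr = 17 = 0b00010001
Split: l1_idx=0, l2_idx=2, offset=1
L1[0] = 0
L2[0][2] = 98
paddr = 98 * 8 + 1 = 785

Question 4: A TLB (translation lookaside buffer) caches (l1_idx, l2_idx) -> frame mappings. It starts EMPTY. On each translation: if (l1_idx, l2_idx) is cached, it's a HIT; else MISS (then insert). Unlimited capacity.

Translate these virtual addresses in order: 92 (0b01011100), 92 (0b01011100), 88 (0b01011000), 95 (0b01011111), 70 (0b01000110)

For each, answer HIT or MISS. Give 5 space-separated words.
vaddr=92: (2,3) not in TLB -> MISS, insert
vaddr=92: (2,3) in TLB -> HIT
vaddr=88: (2,3) in TLB -> HIT
vaddr=95: (2,3) in TLB -> HIT
vaddr=70: (2,0) not in TLB -> MISS, insert

Answer: MISS HIT HIT HIT MISS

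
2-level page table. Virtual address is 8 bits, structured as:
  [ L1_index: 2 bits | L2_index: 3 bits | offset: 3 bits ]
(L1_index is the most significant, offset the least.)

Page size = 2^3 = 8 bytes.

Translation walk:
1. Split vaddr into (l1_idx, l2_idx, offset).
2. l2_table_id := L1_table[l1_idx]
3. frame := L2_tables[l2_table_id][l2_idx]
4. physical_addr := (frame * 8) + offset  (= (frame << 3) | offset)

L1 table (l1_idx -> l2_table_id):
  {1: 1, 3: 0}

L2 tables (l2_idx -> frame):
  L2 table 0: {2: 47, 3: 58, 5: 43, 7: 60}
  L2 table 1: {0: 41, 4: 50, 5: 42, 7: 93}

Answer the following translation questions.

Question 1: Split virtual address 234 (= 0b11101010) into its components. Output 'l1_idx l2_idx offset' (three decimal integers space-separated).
Answer: 3 5 2

Derivation:
vaddr = 234 = 0b11101010
  top 2 bits -> l1_idx = 3
  next 3 bits -> l2_idx = 5
  bottom 3 bits -> offset = 2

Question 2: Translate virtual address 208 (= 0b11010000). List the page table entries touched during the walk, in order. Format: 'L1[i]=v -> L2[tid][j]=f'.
Answer: L1[3]=0 -> L2[0][2]=47

Derivation:
vaddr = 208 = 0b11010000
Split: l1_idx=3, l2_idx=2, offset=0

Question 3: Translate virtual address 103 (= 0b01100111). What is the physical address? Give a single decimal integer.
vaddr = 103 = 0b01100111
Split: l1_idx=1, l2_idx=4, offset=7
L1[1] = 1
L2[1][4] = 50
paddr = 50 * 8 + 7 = 407

Answer: 407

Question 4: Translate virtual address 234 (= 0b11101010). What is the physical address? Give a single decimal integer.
vaddr = 234 = 0b11101010
Split: l1_idx=3, l2_idx=5, offset=2
L1[3] = 0
L2[0][5] = 43
paddr = 43 * 8 + 2 = 346

Answer: 346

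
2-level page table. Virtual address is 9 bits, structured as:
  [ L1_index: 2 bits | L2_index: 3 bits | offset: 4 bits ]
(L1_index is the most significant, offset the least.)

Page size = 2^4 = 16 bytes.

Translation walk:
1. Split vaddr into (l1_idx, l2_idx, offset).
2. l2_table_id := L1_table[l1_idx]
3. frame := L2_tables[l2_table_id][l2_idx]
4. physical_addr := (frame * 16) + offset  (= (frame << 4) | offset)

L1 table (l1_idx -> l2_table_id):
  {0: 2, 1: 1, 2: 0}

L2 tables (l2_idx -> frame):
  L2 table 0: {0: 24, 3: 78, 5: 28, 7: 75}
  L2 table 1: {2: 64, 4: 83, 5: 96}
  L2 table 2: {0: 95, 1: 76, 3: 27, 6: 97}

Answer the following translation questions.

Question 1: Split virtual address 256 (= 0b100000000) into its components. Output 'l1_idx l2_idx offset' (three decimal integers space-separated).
vaddr = 256 = 0b100000000
  top 2 bits -> l1_idx = 2
  next 3 bits -> l2_idx = 0
  bottom 4 bits -> offset = 0

Answer: 2 0 0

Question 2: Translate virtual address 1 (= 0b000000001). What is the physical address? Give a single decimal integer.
vaddr = 1 = 0b000000001
Split: l1_idx=0, l2_idx=0, offset=1
L1[0] = 2
L2[2][0] = 95
paddr = 95 * 16 + 1 = 1521

Answer: 1521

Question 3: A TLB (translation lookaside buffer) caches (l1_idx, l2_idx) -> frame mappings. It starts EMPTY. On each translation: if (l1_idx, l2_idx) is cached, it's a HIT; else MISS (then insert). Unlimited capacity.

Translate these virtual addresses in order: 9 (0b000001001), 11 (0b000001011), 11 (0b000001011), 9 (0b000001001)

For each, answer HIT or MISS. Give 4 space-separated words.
Answer: MISS HIT HIT HIT

Derivation:
vaddr=9: (0,0) not in TLB -> MISS, insert
vaddr=11: (0,0) in TLB -> HIT
vaddr=11: (0,0) in TLB -> HIT
vaddr=9: (0,0) in TLB -> HIT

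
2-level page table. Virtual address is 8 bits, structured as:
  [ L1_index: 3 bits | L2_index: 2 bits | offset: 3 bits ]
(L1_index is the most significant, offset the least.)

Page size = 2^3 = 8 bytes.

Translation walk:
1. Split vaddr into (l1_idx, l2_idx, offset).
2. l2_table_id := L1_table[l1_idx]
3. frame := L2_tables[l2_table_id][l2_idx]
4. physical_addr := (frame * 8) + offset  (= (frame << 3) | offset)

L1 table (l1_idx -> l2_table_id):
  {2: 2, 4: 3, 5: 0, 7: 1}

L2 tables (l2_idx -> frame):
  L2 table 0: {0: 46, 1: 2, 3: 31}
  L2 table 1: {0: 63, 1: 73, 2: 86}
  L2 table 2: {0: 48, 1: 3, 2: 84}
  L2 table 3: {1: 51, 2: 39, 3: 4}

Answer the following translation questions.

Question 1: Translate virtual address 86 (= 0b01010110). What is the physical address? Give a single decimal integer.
vaddr = 86 = 0b01010110
Split: l1_idx=2, l2_idx=2, offset=6
L1[2] = 2
L2[2][2] = 84
paddr = 84 * 8 + 6 = 678

Answer: 678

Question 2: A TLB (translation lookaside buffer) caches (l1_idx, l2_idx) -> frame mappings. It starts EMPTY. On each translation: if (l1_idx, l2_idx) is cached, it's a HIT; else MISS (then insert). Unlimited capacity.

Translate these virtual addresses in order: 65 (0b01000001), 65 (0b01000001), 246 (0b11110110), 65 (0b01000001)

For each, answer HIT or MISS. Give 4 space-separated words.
vaddr=65: (2,0) not in TLB -> MISS, insert
vaddr=65: (2,0) in TLB -> HIT
vaddr=246: (7,2) not in TLB -> MISS, insert
vaddr=65: (2,0) in TLB -> HIT

Answer: MISS HIT MISS HIT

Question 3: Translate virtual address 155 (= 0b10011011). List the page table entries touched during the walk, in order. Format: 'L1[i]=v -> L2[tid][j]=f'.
vaddr = 155 = 0b10011011
Split: l1_idx=4, l2_idx=3, offset=3

Answer: L1[4]=3 -> L2[3][3]=4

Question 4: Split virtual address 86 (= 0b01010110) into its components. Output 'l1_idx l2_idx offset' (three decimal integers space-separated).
vaddr = 86 = 0b01010110
  top 3 bits -> l1_idx = 2
  next 2 bits -> l2_idx = 2
  bottom 3 bits -> offset = 6

Answer: 2 2 6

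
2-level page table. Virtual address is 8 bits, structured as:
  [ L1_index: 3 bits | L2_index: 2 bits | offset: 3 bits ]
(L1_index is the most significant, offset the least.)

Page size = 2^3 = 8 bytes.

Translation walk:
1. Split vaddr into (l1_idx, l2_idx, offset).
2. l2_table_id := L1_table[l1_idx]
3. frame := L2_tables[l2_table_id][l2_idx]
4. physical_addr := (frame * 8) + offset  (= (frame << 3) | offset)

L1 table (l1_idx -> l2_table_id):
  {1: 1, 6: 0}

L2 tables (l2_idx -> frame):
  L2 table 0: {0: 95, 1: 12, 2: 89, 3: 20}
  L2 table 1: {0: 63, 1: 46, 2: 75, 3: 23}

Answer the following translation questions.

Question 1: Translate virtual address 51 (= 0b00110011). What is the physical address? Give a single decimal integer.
vaddr = 51 = 0b00110011
Split: l1_idx=1, l2_idx=2, offset=3
L1[1] = 1
L2[1][2] = 75
paddr = 75 * 8 + 3 = 603

Answer: 603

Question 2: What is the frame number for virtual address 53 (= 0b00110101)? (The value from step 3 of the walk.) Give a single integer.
vaddr = 53: l1_idx=1, l2_idx=2
L1[1] = 1; L2[1][2] = 75

Answer: 75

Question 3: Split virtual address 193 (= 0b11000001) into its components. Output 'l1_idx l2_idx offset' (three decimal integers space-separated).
Answer: 6 0 1

Derivation:
vaddr = 193 = 0b11000001
  top 3 bits -> l1_idx = 6
  next 2 bits -> l2_idx = 0
  bottom 3 bits -> offset = 1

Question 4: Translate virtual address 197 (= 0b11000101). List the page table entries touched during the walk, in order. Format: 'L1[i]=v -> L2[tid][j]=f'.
Answer: L1[6]=0 -> L2[0][0]=95

Derivation:
vaddr = 197 = 0b11000101
Split: l1_idx=6, l2_idx=0, offset=5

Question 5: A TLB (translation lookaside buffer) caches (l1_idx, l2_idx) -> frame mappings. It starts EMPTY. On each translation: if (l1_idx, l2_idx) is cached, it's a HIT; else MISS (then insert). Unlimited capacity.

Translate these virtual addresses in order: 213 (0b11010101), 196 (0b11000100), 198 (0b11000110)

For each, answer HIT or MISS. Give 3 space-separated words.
vaddr=213: (6,2) not in TLB -> MISS, insert
vaddr=196: (6,0) not in TLB -> MISS, insert
vaddr=198: (6,0) in TLB -> HIT

Answer: MISS MISS HIT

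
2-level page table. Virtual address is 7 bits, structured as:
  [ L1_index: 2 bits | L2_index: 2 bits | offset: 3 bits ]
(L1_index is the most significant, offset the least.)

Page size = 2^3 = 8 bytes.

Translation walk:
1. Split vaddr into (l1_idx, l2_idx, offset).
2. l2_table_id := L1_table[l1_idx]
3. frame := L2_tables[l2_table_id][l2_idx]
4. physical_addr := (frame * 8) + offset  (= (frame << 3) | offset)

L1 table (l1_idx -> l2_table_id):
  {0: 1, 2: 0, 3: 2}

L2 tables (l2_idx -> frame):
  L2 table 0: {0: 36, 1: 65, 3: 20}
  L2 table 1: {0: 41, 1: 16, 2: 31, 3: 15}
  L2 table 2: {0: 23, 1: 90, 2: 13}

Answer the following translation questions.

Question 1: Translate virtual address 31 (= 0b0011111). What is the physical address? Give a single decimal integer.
vaddr = 31 = 0b0011111
Split: l1_idx=0, l2_idx=3, offset=7
L1[0] = 1
L2[1][3] = 15
paddr = 15 * 8 + 7 = 127

Answer: 127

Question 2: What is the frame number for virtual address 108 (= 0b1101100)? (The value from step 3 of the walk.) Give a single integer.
vaddr = 108: l1_idx=3, l2_idx=1
L1[3] = 2; L2[2][1] = 90

Answer: 90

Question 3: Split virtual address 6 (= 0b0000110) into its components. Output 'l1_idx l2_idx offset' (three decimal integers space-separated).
Answer: 0 0 6

Derivation:
vaddr = 6 = 0b0000110
  top 2 bits -> l1_idx = 0
  next 2 bits -> l2_idx = 0
  bottom 3 bits -> offset = 6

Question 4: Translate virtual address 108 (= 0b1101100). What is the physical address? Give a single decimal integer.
Answer: 724

Derivation:
vaddr = 108 = 0b1101100
Split: l1_idx=3, l2_idx=1, offset=4
L1[3] = 2
L2[2][1] = 90
paddr = 90 * 8 + 4 = 724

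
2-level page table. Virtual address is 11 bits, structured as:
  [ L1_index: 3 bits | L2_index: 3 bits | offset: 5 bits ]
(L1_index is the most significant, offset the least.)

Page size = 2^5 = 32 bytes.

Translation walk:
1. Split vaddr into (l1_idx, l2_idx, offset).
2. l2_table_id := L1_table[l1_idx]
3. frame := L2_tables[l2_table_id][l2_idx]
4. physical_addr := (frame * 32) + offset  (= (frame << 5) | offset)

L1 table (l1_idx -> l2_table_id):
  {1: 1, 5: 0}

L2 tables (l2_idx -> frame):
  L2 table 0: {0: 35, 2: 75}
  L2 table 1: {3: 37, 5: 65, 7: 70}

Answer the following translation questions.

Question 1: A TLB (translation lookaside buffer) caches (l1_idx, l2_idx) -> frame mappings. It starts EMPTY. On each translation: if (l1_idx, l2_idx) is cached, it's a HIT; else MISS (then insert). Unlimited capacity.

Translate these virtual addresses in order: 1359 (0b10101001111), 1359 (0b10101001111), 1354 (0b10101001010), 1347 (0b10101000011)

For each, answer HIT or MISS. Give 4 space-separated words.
Answer: MISS HIT HIT HIT

Derivation:
vaddr=1359: (5,2) not in TLB -> MISS, insert
vaddr=1359: (5,2) in TLB -> HIT
vaddr=1354: (5,2) in TLB -> HIT
vaddr=1347: (5,2) in TLB -> HIT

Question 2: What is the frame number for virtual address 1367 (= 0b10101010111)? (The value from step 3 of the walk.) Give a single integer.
vaddr = 1367: l1_idx=5, l2_idx=2
L1[5] = 0; L2[0][2] = 75

Answer: 75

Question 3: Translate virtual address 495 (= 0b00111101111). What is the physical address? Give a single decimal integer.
vaddr = 495 = 0b00111101111
Split: l1_idx=1, l2_idx=7, offset=15
L1[1] = 1
L2[1][7] = 70
paddr = 70 * 32 + 15 = 2255

Answer: 2255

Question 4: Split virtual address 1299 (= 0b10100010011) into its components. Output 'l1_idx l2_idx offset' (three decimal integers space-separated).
vaddr = 1299 = 0b10100010011
  top 3 bits -> l1_idx = 5
  next 3 bits -> l2_idx = 0
  bottom 5 bits -> offset = 19

Answer: 5 0 19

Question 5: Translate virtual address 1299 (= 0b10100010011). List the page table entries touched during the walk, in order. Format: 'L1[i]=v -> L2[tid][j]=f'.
Answer: L1[5]=0 -> L2[0][0]=35

Derivation:
vaddr = 1299 = 0b10100010011
Split: l1_idx=5, l2_idx=0, offset=19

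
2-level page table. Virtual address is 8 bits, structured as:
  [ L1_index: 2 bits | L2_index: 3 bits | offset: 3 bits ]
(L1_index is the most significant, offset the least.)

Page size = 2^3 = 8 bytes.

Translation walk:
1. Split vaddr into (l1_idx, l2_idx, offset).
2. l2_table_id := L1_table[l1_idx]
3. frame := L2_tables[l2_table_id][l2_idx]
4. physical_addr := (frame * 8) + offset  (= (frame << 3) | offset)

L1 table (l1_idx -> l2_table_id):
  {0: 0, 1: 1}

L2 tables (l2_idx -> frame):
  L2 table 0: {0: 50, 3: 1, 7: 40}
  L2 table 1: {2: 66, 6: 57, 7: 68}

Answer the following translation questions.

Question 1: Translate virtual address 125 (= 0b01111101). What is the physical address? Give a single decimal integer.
vaddr = 125 = 0b01111101
Split: l1_idx=1, l2_idx=7, offset=5
L1[1] = 1
L2[1][7] = 68
paddr = 68 * 8 + 5 = 549

Answer: 549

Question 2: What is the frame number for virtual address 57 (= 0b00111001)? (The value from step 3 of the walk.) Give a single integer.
Answer: 40

Derivation:
vaddr = 57: l1_idx=0, l2_idx=7
L1[0] = 0; L2[0][7] = 40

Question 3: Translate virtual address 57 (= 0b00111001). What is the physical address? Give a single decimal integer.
vaddr = 57 = 0b00111001
Split: l1_idx=0, l2_idx=7, offset=1
L1[0] = 0
L2[0][7] = 40
paddr = 40 * 8 + 1 = 321

Answer: 321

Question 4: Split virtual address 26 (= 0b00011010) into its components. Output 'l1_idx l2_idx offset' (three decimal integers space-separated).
Answer: 0 3 2

Derivation:
vaddr = 26 = 0b00011010
  top 2 bits -> l1_idx = 0
  next 3 bits -> l2_idx = 3
  bottom 3 bits -> offset = 2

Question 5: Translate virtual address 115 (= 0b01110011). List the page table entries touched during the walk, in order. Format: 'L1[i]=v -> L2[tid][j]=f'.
vaddr = 115 = 0b01110011
Split: l1_idx=1, l2_idx=6, offset=3

Answer: L1[1]=1 -> L2[1][6]=57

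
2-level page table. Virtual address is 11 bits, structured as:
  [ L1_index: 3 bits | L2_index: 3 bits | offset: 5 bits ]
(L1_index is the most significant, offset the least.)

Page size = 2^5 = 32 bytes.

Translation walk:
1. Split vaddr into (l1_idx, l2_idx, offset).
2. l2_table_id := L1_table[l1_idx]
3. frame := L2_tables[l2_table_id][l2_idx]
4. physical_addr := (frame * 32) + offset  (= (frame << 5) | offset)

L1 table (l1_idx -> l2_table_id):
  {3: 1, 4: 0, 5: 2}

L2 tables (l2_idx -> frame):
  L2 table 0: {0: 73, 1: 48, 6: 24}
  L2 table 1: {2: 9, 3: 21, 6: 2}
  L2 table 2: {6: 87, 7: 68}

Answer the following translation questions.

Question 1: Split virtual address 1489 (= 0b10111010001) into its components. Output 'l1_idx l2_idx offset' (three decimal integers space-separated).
Answer: 5 6 17

Derivation:
vaddr = 1489 = 0b10111010001
  top 3 bits -> l1_idx = 5
  next 3 bits -> l2_idx = 6
  bottom 5 bits -> offset = 17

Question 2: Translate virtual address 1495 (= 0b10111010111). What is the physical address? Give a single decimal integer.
vaddr = 1495 = 0b10111010111
Split: l1_idx=5, l2_idx=6, offset=23
L1[5] = 2
L2[2][6] = 87
paddr = 87 * 32 + 23 = 2807

Answer: 2807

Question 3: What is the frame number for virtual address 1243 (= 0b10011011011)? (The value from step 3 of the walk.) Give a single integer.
Answer: 24

Derivation:
vaddr = 1243: l1_idx=4, l2_idx=6
L1[4] = 0; L2[0][6] = 24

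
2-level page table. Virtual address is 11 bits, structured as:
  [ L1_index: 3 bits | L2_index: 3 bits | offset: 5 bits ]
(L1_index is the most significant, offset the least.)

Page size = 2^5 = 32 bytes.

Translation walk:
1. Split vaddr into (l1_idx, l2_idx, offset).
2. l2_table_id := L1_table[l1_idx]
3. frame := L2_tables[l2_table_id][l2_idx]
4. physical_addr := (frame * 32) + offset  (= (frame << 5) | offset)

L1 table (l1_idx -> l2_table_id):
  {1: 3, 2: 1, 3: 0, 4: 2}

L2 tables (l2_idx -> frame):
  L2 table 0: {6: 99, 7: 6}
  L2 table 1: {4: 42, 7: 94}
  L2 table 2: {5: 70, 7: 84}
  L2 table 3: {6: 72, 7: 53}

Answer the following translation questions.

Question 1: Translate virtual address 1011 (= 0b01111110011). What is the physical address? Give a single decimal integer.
Answer: 211

Derivation:
vaddr = 1011 = 0b01111110011
Split: l1_idx=3, l2_idx=7, offset=19
L1[3] = 0
L2[0][7] = 6
paddr = 6 * 32 + 19 = 211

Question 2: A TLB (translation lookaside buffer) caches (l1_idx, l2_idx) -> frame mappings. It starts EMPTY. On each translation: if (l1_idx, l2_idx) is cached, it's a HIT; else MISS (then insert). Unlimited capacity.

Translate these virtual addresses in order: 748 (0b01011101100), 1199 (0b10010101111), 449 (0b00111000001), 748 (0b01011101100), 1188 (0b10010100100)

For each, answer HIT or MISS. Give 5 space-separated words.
Answer: MISS MISS MISS HIT HIT

Derivation:
vaddr=748: (2,7) not in TLB -> MISS, insert
vaddr=1199: (4,5) not in TLB -> MISS, insert
vaddr=449: (1,6) not in TLB -> MISS, insert
vaddr=748: (2,7) in TLB -> HIT
vaddr=1188: (4,5) in TLB -> HIT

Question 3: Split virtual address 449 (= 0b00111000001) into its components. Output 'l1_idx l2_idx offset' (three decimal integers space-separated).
Answer: 1 6 1

Derivation:
vaddr = 449 = 0b00111000001
  top 3 bits -> l1_idx = 1
  next 3 bits -> l2_idx = 6
  bottom 5 bits -> offset = 1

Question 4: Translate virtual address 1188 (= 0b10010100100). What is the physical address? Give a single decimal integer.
vaddr = 1188 = 0b10010100100
Split: l1_idx=4, l2_idx=5, offset=4
L1[4] = 2
L2[2][5] = 70
paddr = 70 * 32 + 4 = 2244

Answer: 2244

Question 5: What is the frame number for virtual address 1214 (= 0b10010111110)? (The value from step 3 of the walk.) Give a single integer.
Answer: 70

Derivation:
vaddr = 1214: l1_idx=4, l2_idx=5
L1[4] = 2; L2[2][5] = 70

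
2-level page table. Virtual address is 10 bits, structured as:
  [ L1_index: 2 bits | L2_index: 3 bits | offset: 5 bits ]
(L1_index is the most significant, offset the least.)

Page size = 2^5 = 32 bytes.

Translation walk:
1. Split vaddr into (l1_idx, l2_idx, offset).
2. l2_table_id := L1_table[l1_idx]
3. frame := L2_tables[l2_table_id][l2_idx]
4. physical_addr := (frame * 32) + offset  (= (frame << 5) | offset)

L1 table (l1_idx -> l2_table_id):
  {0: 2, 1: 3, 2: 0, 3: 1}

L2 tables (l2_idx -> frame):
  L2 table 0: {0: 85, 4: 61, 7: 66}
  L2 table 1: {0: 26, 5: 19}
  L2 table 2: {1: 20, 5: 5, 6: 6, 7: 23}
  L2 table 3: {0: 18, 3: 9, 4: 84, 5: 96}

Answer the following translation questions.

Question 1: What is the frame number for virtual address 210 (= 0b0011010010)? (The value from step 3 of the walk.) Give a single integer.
vaddr = 210: l1_idx=0, l2_idx=6
L1[0] = 2; L2[2][6] = 6

Answer: 6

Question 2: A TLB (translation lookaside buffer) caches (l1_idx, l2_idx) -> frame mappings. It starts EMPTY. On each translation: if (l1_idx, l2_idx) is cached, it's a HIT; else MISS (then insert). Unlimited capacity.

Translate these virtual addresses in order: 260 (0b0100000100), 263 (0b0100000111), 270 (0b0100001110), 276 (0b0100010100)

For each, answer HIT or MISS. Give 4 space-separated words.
vaddr=260: (1,0) not in TLB -> MISS, insert
vaddr=263: (1,0) in TLB -> HIT
vaddr=270: (1,0) in TLB -> HIT
vaddr=276: (1,0) in TLB -> HIT

Answer: MISS HIT HIT HIT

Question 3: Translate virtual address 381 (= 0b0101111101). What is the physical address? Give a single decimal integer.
Answer: 317

Derivation:
vaddr = 381 = 0b0101111101
Split: l1_idx=1, l2_idx=3, offset=29
L1[1] = 3
L2[3][3] = 9
paddr = 9 * 32 + 29 = 317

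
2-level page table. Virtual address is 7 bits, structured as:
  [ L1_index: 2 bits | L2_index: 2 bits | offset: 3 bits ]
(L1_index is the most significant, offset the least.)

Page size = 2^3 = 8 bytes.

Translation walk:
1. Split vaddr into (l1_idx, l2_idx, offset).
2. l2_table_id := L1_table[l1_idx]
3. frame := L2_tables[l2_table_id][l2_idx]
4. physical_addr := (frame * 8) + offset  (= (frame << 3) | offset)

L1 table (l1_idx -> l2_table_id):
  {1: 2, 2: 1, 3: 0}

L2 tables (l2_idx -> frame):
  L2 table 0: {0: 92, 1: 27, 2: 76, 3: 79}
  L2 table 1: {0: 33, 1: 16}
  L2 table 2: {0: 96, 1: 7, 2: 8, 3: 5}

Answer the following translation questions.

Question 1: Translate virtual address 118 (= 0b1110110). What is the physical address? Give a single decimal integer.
Answer: 614

Derivation:
vaddr = 118 = 0b1110110
Split: l1_idx=3, l2_idx=2, offset=6
L1[3] = 0
L2[0][2] = 76
paddr = 76 * 8 + 6 = 614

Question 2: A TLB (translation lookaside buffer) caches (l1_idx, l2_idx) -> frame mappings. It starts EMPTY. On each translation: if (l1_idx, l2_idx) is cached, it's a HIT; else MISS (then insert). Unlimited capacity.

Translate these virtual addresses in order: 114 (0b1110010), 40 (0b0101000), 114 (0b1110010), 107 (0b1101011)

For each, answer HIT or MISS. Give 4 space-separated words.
vaddr=114: (3,2) not in TLB -> MISS, insert
vaddr=40: (1,1) not in TLB -> MISS, insert
vaddr=114: (3,2) in TLB -> HIT
vaddr=107: (3,1) not in TLB -> MISS, insert

Answer: MISS MISS HIT MISS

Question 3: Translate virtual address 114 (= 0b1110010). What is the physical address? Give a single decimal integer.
Answer: 610

Derivation:
vaddr = 114 = 0b1110010
Split: l1_idx=3, l2_idx=2, offset=2
L1[3] = 0
L2[0][2] = 76
paddr = 76 * 8 + 2 = 610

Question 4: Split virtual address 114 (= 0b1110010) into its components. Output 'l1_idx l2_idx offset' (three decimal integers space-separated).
vaddr = 114 = 0b1110010
  top 2 bits -> l1_idx = 3
  next 2 bits -> l2_idx = 2
  bottom 3 bits -> offset = 2

Answer: 3 2 2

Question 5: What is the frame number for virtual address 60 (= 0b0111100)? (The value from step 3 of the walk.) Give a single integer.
Answer: 5

Derivation:
vaddr = 60: l1_idx=1, l2_idx=3
L1[1] = 2; L2[2][3] = 5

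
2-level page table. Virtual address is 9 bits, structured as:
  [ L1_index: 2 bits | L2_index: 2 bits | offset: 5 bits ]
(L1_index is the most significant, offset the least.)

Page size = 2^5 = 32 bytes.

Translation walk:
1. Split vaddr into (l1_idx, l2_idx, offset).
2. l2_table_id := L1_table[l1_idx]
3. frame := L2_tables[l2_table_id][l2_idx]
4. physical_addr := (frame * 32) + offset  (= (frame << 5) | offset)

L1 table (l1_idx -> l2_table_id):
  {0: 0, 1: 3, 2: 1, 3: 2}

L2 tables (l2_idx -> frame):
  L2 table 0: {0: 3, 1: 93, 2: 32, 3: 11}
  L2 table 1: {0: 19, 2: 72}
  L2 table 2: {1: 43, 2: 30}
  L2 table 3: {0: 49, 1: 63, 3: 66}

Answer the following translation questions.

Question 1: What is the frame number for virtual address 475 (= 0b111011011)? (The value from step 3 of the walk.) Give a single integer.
Answer: 30

Derivation:
vaddr = 475: l1_idx=3, l2_idx=2
L1[3] = 2; L2[2][2] = 30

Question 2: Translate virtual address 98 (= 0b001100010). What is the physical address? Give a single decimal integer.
vaddr = 98 = 0b001100010
Split: l1_idx=0, l2_idx=3, offset=2
L1[0] = 0
L2[0][3] = 11
paddr = 11 * 32 + 2 = 354

Answer: 354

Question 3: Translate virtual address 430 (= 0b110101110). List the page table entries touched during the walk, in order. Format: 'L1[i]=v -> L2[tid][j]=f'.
vaddr = 430 = 0b110101110
Split: l1_idx=3, l2_idx=1, offset=14

Answer: L1[3]=2 -> L2[2][1]=43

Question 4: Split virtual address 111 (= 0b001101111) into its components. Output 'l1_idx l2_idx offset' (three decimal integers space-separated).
vaddr = 111 = 0b001101111
  top 2 bits -> l1_idx = 0
  next 2 bits -> l2_idx = 3
  bottom 5 bits -> offset = 15

Answer: 0 3 15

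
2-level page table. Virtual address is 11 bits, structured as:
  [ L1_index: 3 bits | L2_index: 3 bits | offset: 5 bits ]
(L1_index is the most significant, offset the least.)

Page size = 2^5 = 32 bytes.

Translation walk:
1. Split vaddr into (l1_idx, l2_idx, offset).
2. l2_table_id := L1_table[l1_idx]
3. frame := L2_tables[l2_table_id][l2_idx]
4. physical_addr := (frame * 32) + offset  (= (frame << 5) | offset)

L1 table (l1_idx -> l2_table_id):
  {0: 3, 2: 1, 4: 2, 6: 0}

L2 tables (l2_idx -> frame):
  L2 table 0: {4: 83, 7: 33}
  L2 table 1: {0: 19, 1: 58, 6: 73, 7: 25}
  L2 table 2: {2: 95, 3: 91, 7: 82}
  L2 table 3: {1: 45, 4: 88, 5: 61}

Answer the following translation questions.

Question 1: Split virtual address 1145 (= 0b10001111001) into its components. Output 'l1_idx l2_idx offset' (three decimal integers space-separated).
Answer: 4 3 25

Derivation:
vaddr = 1145 = 0b10001111001
  top 3 bits -> l1_idx = 4
  next 3 bits -> l2_idx = 3
  bottom 5 bits -> offset = 25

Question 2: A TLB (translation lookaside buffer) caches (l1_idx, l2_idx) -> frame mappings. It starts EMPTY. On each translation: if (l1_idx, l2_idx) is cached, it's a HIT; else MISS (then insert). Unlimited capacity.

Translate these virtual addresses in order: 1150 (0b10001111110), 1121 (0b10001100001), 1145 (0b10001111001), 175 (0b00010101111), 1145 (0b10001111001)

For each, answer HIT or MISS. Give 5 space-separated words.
vaddr=1150: (4,3) not in TLB -> MISS, insert
vaddr=1121: (4,3) in TLB -> HIT
vaddr=1145: (4,3) in TLB -> HIT
vaddr=175: (0,5) not in TLB -> MISS, insert
vaddr=1145: (4,3) in TLB -> HIT

Answer: MISS HIT HIT MISS HIT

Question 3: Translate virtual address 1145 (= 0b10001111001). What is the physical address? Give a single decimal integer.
vaddr = 1145 = 0b10001111001
Split: l1_idx=4, l2_idx=3, offset=25
L1[4] = 2
L2[2][3] = 91
paddr = 91 * 32 + 25 = 2937

Answer: 2937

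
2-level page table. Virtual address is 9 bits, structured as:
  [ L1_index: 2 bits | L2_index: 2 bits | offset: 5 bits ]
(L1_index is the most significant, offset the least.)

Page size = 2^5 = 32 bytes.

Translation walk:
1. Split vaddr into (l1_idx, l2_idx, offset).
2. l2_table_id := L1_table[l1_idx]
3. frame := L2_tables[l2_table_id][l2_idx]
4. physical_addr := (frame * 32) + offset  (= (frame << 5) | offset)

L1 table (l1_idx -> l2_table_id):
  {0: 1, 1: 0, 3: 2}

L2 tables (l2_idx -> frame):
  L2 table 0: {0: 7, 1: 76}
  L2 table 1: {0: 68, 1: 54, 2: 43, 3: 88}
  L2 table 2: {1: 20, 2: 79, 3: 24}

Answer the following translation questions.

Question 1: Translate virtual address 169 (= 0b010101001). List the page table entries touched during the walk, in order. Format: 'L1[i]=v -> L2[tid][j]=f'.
vaddr = 169 = 0b010101001
Split: l1_idx=1, l2_idx=1, offset=9

Answer: L1[1]=0 -> L2[0][1]=76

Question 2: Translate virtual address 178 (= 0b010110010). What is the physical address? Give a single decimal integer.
Answer: 2450

Derivation:
vaddr = 178 = 0b010110010
Split: l1_idx=1, l2_idx=1, offset=18
L1[1] = 0
L2[0][1] = 76
paddr = 76 * 32 + 18 = 2450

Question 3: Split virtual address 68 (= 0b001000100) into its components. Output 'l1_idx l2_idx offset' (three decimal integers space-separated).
Answer: 0 2 4

Derivation:
vaddr = 68 = 0b001000100
  top 2 bits -> l1_idx = 0
  next 2 bits -> l2_idx = 2
  bottom 5 bits -> offset = 4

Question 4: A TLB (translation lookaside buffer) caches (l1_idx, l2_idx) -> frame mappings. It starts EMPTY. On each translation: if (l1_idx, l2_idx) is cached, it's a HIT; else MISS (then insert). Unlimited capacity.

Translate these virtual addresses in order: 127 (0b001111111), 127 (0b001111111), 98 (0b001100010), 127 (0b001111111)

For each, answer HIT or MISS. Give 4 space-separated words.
vaddr=127: (0,3) not in TLB -> MISS, insert
vaddr=127: (0,3) in TLB -> HIT
vaddr=98: (0,3) in TLB -> HIT
vaddr=127: (0,3) in TLB -> HIT

Answer: MISS HIT HIT HIT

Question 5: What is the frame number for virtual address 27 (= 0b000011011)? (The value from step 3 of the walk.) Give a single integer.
Answer: 68

Derivation:
vaddr = 27: l1_idx=0, l2_idx=0
L1[0] = 1; L2[1][0] = 68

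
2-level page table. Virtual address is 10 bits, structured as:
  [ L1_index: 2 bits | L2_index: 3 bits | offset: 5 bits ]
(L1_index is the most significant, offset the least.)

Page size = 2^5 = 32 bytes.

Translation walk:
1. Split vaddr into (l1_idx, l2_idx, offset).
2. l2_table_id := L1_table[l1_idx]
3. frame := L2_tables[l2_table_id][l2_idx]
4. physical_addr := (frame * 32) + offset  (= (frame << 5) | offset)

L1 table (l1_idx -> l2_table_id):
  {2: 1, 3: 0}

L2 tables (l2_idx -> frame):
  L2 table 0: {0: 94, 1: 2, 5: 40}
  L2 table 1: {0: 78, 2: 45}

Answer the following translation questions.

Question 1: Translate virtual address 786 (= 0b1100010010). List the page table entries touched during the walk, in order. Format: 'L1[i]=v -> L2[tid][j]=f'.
Answer: L1[3]=0 -> L2[0][0]=94

Derivation:
vaddr = 786 = 0b1100010010
Split: l1_idx=3, l2_idx=0, offset=18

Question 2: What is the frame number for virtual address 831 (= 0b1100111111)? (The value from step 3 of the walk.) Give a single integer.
vaddr = 831: l1_idx=3, l2_idx=1
L1[3] = 0; L2[0][1] = 2

Answer: 2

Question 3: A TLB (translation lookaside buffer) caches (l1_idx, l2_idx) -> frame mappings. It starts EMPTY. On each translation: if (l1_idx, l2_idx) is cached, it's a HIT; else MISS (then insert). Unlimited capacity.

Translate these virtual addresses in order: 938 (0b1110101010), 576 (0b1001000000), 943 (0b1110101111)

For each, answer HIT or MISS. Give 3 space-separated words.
vaddr=938: (3,5) not in TLB -> MISS, insert
vaddr=576: (2,2) not in TLB -> MISS, insert
vaddr=943: (3,5) in TLB -> HIT

Answer: MISS MISS HIT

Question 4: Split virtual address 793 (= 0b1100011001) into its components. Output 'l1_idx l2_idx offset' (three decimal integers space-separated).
vaddr = 793 = 0b1100011001
  top 2 bits -> l1_idx = 3
  next 3 bits -> l2_idx = 0
  bottom 5 bits -> offset = 25

Answer: 3 0 25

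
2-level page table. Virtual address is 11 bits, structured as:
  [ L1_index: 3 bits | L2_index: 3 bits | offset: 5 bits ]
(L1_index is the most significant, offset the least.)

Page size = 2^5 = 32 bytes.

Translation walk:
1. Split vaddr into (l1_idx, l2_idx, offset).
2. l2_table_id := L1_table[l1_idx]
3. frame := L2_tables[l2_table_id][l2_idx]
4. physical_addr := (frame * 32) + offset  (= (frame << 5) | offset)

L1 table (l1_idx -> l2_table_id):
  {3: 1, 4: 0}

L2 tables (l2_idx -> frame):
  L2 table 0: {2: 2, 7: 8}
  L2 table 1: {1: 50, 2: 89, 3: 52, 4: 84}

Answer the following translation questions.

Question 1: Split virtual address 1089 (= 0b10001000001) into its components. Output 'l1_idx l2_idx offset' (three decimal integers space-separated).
vaddr = 1089 = 0b10001000001
  top 3 bits -> l1_idx = 4
  next 3 bits -> l2_idx = 2
  bottom 5 bits -> offset = 1

Answer: 4 2 1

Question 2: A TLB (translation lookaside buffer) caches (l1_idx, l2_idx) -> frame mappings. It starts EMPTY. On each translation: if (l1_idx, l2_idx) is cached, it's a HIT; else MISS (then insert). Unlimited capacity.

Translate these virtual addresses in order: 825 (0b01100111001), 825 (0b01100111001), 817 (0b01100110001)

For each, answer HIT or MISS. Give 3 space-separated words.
vaddr=825: (3,1) not in TLB -> MISS, insert
vaddr=825: (3,1) in TLB -> HIT
vaddr=817: (3,1) in TLB -> HIT

Answer: MISS HIT HIT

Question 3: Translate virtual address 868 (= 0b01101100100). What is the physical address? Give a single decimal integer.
vaddr = 868 = 0b01101100100
Split: l1_idx=3, l2_idx=3, offset=4
L1[3] = 1
L2[1][3] = 52
paddr = 52 * 32 + 4 = 1668

Answer: 1668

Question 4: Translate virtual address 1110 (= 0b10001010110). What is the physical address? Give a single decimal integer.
Answer: 86

Derivation:
vaddr = 1110 = 0b10001010110
Split: l1_idx=4, l2_idx=2, offset=22
L1[4] = 0
L2[0][2] = 2
paddr = 2 * 32 + 22 = 86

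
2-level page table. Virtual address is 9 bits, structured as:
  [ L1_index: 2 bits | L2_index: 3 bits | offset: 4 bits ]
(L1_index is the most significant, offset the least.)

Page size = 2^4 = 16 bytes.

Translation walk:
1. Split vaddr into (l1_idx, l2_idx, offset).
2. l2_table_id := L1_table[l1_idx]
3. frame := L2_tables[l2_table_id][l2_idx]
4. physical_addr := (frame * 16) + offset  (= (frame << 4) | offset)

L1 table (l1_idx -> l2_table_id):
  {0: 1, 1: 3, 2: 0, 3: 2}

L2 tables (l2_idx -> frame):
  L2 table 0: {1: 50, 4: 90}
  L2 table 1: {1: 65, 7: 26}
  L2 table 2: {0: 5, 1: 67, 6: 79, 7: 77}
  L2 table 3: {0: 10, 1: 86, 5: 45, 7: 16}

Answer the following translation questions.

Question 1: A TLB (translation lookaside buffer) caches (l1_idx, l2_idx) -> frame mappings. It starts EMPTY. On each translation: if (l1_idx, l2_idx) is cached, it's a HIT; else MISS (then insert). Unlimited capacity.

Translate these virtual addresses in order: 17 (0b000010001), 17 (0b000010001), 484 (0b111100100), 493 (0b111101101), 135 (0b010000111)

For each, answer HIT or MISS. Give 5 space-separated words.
vaddr=17: (0,1) not in TLB -> MISS, insert
vaddr=17: (0,1) in TLB -> HIT
vaddr=484: (3,6) not in TLB -> MISS, insert
vaddr=493: (3,6) in TLB -> HIT
vaddr=135: (1,0) not in TLB -> MISS, insert

Answer: MISS HIT MISS HIT MISS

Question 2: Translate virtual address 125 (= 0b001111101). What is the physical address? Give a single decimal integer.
Answer: 429

Derivation:
vaddr = 125 = 0b001111101
Split: l1_idx=0, l2_idx=7, offset=13
L1[0] = 1
L2[1][7] = 26
paddr = 26 * 16 + 13 = 429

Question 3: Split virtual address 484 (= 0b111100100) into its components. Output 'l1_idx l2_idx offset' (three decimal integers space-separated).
Answer: 3 6 4

Derivation:
vaddr = 484 = 0b111100100
  top 2 bits -> l1_idx = 3
  next 3 bits -> l2_idx = 6
  bottom 4 bits -> offset = 4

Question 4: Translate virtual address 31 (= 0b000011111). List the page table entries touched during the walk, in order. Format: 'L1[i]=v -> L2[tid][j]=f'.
vaddr = 31 = 0b000011111
Split: l1_idx=0, l2_idx=1, offset=15

Answer: L1[0]=1 -> L2[1][1]=65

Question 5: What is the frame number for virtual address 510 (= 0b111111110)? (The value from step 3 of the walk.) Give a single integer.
Answer: 77

Derivation:
vaddr = 510: l1_idx=3, l2_idx=7
L1[3] = 2; L2[2][7] = 77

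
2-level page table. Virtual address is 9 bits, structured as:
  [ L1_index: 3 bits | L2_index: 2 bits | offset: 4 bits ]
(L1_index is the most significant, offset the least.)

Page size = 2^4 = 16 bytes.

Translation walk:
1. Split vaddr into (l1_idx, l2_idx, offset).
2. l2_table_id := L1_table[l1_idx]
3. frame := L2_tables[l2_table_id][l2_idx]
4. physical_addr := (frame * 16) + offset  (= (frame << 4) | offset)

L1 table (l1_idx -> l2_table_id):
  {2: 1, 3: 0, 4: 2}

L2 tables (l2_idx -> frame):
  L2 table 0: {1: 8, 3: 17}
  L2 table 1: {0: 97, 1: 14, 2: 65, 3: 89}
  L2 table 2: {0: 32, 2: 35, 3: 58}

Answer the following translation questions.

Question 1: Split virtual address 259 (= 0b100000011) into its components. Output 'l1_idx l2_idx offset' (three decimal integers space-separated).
vaddr = 259 = 0b100000011
  top 3 bits -> l1_idx = 4
  next 2 bits -> l2_idx = 0
  bottom 4 bits -> offset = 3

Answer: 4 0 3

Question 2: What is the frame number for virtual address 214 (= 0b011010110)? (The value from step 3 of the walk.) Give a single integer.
vaddr = 214: l1_idx=3, l2_idx=1
L1[3] = 0; L2[0][1] = 8

Answer: 8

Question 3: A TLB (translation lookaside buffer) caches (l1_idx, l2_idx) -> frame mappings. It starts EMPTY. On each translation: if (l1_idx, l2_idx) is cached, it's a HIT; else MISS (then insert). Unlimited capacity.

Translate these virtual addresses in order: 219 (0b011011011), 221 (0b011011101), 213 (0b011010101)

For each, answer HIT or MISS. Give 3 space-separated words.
Answer: MISS HIT HIT

Derivation:
vaddr=219: (3,1) not in TLB -> MISS, insert
vaddr=221: (3,1) in TLB -> HIT
vaddr=213: (3,1) in TLB -> HIT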